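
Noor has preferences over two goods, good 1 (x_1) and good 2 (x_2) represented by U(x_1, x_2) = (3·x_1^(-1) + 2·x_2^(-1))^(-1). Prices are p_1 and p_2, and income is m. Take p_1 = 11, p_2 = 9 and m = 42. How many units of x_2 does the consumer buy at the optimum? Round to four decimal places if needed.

x_2* = 1.9824

With the ratio pinned down, the budget gives x_1* = m/(p_1 + p_2·(x_2/x_1)) and x_2* = (x_2/x_1)·x_1*.
Numerically x_2/x_1 = 0.902671, so x_1* = 42/(11 + 9·0.902671) = 2.1962 and x_2* = 0.902671·2.1962 = 1.9824.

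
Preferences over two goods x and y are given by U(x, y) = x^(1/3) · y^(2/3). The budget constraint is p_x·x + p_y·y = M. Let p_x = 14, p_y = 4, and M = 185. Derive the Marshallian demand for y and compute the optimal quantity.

y* = 30.8333

Tangency: MRS = (1/2)·y/x = p_x/p_y.
So 1/3·p_y·y = 2/3·p_x·x; combined with the budget, a share 1/3 of income goes to x.
Demand: x*(p_x,p_y,M) = 1/3·M/p_x and y* = 2/3·M/p_y.
At p_x=14, p_y=4, M=185: y* = 2/3·185/4 = 30.8333.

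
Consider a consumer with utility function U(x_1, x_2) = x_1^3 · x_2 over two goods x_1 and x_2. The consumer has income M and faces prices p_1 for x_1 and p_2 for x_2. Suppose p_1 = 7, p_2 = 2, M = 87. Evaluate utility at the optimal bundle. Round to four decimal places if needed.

The MRS is 3·x_2/x_1. Set MRS = p_1/p_2.
So 3·p_2·x_2 = p_1·x_1; combined with the budget, a share 0.75 of income goes to x_1.
Demand: x_1*(p_1,p_2,M) = 0.75·M/p_1 and x_2* = 0.25·M/p_2.
At p_1=7, p_2=2, M=87: x_1* = 0.75·87/7 = 9.3214, x_2* = 10.875.
Utility at the optimum: U(9.3214, 10.875) = 8807.9876.

V = 8807.9876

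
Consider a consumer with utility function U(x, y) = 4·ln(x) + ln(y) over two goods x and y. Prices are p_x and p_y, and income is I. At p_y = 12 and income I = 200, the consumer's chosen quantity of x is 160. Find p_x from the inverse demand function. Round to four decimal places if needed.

Tangency: MRS = 4·y/x = p_x/p_y.
So 4·p_y·y = p_x·x; combined with the budget, a share 0.8 of income goes to x.
Demand: x*(p_x,p_y,I) = 0.8·I/p_x and y* = 0.2·I/p_y.
Set x* = 160 in the demand function and solve for p_x: p_x = 1.

p_x = 1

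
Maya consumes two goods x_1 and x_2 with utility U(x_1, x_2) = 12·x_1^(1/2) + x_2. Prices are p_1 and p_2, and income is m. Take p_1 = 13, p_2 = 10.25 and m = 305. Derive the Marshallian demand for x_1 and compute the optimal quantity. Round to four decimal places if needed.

x_1* = 22.3802

Utility is quasi-linear in x_2; the FOC for x_1 is 6/√x_1 = p_1/p_2.
Thus x_1* = (6·p_2/p_1)² — independent of m — with the rest of income spent on x_2.
Plugging in: x_1* = (6·10.25/13)² = 22.3802.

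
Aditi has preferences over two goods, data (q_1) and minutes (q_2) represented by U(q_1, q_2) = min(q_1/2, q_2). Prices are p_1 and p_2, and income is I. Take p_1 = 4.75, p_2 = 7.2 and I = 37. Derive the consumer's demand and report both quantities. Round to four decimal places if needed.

q_1* = 4.4311, q_2* = 2.2156

With perfect complements, no substitution: consume in ratio q_1:q_2 = 2:1.
Budget: p_1·q_1 + p_2·(1/2)·q_1 = I, so (2·p_1 + p_2)·q_1 = 2·I.
Demand: q_1*(p_1,p_2,I) = 2·I/(2·p_1 + p_2), q_2* = I/(2·p_1 + p_2).
Here 2·4.75 + 7.2 = 16.7, giving q_1* = 4.4311 and q_2* = 2.2156.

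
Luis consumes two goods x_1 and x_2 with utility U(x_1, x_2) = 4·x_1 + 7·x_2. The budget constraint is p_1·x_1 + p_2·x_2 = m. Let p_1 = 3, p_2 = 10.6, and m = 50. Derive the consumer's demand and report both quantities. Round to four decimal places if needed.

Linear utility — the consumer picks whichever good has higher MU/price: 4/3 = 1.3333 vs 7/10.6 = 0.6604.
x_1 gives more utility per dollar, so spend all income on x_1: x_1* = m/p_1, x_2* = 0.
Numerically: x_1* = 16.6667, x_2* = 0.

x_1* = 16.6667, x_2* = 0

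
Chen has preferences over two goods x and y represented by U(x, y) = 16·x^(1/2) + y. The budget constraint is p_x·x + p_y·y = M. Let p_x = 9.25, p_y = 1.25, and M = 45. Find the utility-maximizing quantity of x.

Utility is quasi-linear in y; the FOC for x is 8/√x = p_x/p_y.
Solve: √x = 8·p_y/p_x, so x*(p_x,p_y) = (8·p_y/p_x)², and y* = (M − p_x·x*)/p_y.
Plugging in: x* = (8·1.25/9.25)² = 1.1687.

x* = 1.1687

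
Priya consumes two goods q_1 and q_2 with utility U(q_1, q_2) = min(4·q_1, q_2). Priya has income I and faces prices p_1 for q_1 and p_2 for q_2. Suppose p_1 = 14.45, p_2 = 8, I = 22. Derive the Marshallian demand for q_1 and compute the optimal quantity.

With perfect complements, no substitution: consume in ratio q_1:q_2 = 1:4.
Budget: p_1·q_1 + p_2·4·q_1 = I, so (p_1 + 4·p_2)·q_1 = I.
Demand: q_1*(p_1,p_2,I) = I/(p_1 + 4·p_2), q_2* = 4·I/(p_1 + 4·p_2).
Here 14.45 + 4·8 = 46.45, giving q_1* = 0.4736.

q_1* = 0.4736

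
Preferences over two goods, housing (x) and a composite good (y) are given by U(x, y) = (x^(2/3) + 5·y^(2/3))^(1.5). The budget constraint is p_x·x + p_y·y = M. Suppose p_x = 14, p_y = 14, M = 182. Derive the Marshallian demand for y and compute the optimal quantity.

y* = 12.8968

From the CES first-order condition, (1/5)·(y/x)^(1/3) = p_x/p_y.
Hence y/x = (5·p_x/p_y)^(1/(1/3)), i.e. raised to the 3 power.
With the ratio pinned down, the budget gives x* = M/(p_x + p_y·(y/x)) and y* = (y/x)·x*.
Numerically y/x = 125, so x* = 182/(14 + 14·125) = 0.1032 and y* = 125·0.1032 = 12.8968.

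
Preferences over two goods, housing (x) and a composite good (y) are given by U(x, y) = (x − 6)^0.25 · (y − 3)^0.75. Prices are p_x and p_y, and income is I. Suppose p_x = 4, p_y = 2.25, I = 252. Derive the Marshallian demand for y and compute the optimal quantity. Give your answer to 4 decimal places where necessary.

This is Cobb-Douglas in (x−6, y−3): tangency gives 0.25·p_y·(y−3) = 0.75·p_x·(x−6).
Substituting into the budget: x* = 6 + 0.25·(I − 6·p_x − 3·p_y)/p_x, and y* = 3 + 0.75·(…)/p_y.
Discretionary income = 252 − 6·4 − 3·2.25 = 221.25; y* = 3 + 0.75·221.25/2.25 = 76.75.

y* = 76.75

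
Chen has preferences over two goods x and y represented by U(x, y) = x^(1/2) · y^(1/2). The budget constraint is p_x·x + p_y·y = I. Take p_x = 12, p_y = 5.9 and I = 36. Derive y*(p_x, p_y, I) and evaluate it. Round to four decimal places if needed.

y* = 3.0508

MU_x/MU_y = (0.5·y)/(0.5·x); tangency sets this equal to p_x/p_y.
Rearranging, p_y·y = p_x·x. Substituting into the budget gives p_x·x·(1 + 1) = I.
Demand: x*(p_x,p_y,I) = 0.5·I/p_x and y* = 0.5·I/p_y.
At p_x=12, p_y=5.9, I=36: y* = 0.5·36/5.9 = 3.0508.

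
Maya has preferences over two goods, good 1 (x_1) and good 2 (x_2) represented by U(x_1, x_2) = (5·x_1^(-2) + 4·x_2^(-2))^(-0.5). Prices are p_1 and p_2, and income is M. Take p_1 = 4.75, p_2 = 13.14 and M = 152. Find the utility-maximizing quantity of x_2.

MU_x_1 ∝ 5·x_1^(-3), MU_x_2 ∝ 4·x_2^(-3), so MRS = (5/4)·(x_2/x_1)^(3) = p_1/p_2.
Solve for the ratio: x_2/x_1 = [(4/5)·p_1/p_2]^(1/3).
Substitute x_2 = (x_2/x_1)·x_1 into the budget: x_1* = M/(p_1 + p_2·(x_2/x_1)).
Numerically x_2/x_1 = 0.661296, so x_1* = 152/(4.75 + 13.14·0.661296) = 11.31 and x_2* = 0.661296·11.31 = 7.4793.

x_2* = 7.4793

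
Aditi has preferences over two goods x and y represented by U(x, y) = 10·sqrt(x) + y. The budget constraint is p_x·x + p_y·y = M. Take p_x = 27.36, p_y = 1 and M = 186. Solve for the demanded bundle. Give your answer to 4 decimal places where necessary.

x* = 0.0334, y* = 185.0863

Utility is quasi-linear in y; the FOC for x is 5/√x = p_x/p_y.
Thus x* = (5·p_y/p_x)² — independent of M — with the rest of income spent on y.
Plugging in: x* = (5·1/27.36)² = 0.0334, y* = 185.0863.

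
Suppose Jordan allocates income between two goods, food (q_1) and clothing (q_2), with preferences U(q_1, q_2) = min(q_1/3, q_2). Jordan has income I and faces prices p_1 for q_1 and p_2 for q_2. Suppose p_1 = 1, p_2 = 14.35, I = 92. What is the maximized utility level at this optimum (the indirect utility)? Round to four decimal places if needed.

V = 5.3026

Demand: q_1*(p_1,p_2,I) = 3·I/(3·p_1 + p_2), q_2* = I/(3·p_1 + p_2).
Here 3·1 + 14.35 = 17.35, giving q_1* = 15.9078 and q_2* = 5.3026.
Utility at the optimum: U(15.9078, 5.3026) = 5.3026.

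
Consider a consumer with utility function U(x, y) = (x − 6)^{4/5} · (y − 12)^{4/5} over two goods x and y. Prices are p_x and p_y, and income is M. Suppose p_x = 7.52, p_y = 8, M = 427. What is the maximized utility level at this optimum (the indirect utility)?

V = 105.8766

MRS = (y−12)/(x−6). Tangency with p_x/p_y gives y−12 = (p_x/p_y)·(x−6).
After buying the subsistence bundle (6, 12), a share 0.5 of the remaining income goes to x: x* = 6 + 0.5·(M − 6p_x − 12p_y)/p_x.
Discretionary income = 427 − 6·7.52 − 12·8 = 285.88; x* = 6 + 0.5·285.88/7.52 = 25.008; y* = 12 + 0.5·285.88/8 = 29.8675.
Utility at the optimum: U(25.008, 29.8675) = 105.8766.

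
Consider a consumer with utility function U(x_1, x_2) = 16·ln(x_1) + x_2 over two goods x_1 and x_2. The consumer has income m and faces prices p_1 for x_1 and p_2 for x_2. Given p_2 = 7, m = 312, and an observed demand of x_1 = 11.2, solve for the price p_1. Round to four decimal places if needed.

Set MRS = p_1/p_2: (16/x_1)/1 = p_1/p_2.
So x_1*(p_1,p_2) = 16·p_2/p_1, independent of income; and x_2* = (m − 16·p_2)/p_2.
Set x_1* = 11.2 in the demand function and solve for p_1: p_1 = 10.

p_1 = 10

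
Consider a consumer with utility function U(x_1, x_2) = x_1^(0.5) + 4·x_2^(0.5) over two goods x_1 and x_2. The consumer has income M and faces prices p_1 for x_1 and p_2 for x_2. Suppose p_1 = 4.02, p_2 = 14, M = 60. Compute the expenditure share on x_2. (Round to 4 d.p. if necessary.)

MU_x_1 ∝ x_1^(-0.5), MU_x_2 ∝ 4·x_2^(-0.5), so MRS = (1/4)·(x_2/x_1)^(0.5) = p_1/p_2.
Hence x_2/x_1 = (4·p_1/p_2)^(1/(0.5)), i.e. raised to the 2 power.
Substitute x_2 = (x_2/x_1)·x_1 into the budget: x_1* = M/(p_1 + p_2·(x_2/x_1)).
Numerically x_2/x_1 = 1.319216, so x_1* = 60/(4.02 + 14·1.319216) = 2.668 and x_2* = 1.319216·2.668 = 3.5196.
Expenditure on x_2: 14·3.5196 = 49.2748; share = 0.8212.

share on x_2 = 0.8212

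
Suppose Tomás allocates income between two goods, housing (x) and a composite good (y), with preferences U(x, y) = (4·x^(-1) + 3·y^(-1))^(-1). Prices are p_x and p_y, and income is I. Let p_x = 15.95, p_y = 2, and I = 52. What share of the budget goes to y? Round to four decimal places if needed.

With the ratio pinned down, the budget gives x* = I/(p_x + p_y·(y/x)) and y* = (y/x)·x*.
Numerically y/x = 2.445659, so x* = 52/(15.95 + 2·2.445659) = 2.495 and y* = 2.445659·2.495 = 6.102.
Expenditure on y: 2·6.102 = 12.2041; share = 0.2347.

share on y = 0.2347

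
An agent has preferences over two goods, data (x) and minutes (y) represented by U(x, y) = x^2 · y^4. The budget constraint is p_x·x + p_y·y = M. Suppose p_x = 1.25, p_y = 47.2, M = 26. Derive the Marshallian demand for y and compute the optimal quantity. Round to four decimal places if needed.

y* = 0.3672

Tangency: MRS = (1/2)·y/x = p_x/p_y.
Rearranging, p_y·y = 2·p_x·x. Substituting into the budget gives p_x·x·(1 + 2) = M.
Demand: x*(p_x,p_y,M) = 1/3·M/p_x and y* = 2/3·M/p_y.
At p_x=1.25, p_y=47.2, M=26: y* = 2/3·26/47.2 = 0.3672.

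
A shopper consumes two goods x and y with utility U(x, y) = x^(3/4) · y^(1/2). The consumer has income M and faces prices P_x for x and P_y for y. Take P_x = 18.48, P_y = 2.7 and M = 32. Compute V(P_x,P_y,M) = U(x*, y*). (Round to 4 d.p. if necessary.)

V = 2.2406

Tangency: MRS = (3/2)·y/x = P_x/P_y.
Rearranging, P_y·y = (2/3)·P_x·x. Substituting into the budget gives P_x·x·(1 + (2/3)) = M.
Demand: x*(P_x,P_y,M) = 0.6·M/P_x and y* = 0.4·M/P_y.
At P_x=18.48, P_y=2.7, M=32: x* = 0.6·32/18.48 = 1.039, y* = 4.7407.
Utility at the optimum: U(1.039, 4.7407) = 2.2406.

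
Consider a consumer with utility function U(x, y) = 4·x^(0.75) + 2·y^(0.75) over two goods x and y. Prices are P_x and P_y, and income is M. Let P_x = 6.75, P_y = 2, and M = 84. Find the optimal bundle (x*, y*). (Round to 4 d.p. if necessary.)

x* = 3.6572, y* = 29.6569

MU_x ∝ 4·x^(-0.25), MU_y ∝ 2·y^(-0.25), so MRS = 2·(y/x)^(0.25) = P_x/P_y.
Hence y/x = ((1/2)·P_x/P_y)^(1/(0.25)), i.e. raised to the 4 power.
With the ratio pinned down, the budget gives x* = M/(P_x + P_y·(y/x)) and y* = (y/x)·x*.
Numerically y/x = 8.109146, so x* = 84/(6.75 + 2·8.109146) = 3.6572 and y* = 8.109146·3.6572 = 29.6569.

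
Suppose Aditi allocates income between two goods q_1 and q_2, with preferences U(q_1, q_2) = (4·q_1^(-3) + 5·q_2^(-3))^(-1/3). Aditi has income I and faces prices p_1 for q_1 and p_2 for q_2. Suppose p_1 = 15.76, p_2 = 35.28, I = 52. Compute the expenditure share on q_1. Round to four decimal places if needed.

share on q_1 = 0.3407

Numerically q_2/q_1 = 0.864439, so q_1* = 52/(15.76 + 35.28·0.864439) = 1.1241 and q_2* = 0.864439·1.1241 = 0.9718.
Expenditure on q_1: 15.76·1.1241 = 17.7165; share = 0.3407.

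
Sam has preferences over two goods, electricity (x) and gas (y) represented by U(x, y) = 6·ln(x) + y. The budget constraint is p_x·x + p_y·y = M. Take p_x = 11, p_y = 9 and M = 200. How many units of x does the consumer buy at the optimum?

Set MRS = p_x/p_y: (6/x)/1 = p_x/p_y.
So x*(p_x,p_y) = 6·p_y/p_x, independent of income; and y* = (M − 6·p_y)/p_y.
At the given prices: x* = 6·9/11 = 4.9091.

x* = 4.9091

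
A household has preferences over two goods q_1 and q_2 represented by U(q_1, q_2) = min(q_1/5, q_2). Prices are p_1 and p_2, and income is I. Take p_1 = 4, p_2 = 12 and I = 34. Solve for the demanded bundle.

Demand: q_1*(p_1,p_2,I) = 5·I/(5·p_1 + p_2), q_2* = I/(5·p_1 + p_2).
Here 5·4 + 12 = 32, giving q_1* = 5.3125 and q_2* = 1.0625.

q_1* = 5.3125, q_2* = 1.0625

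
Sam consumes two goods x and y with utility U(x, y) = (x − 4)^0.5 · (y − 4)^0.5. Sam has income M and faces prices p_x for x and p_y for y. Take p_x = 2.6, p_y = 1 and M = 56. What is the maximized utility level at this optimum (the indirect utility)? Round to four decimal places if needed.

V = 12.8996

Discretionary income = 56 − 4·2.6 − 4·1 = 41.6; x* = 4 + 0.5·41.6/2.6 = 12; y* = 4 + 0.5·41.6/1 = 24.8.
Utility at the optimum: U(12, 24.8) = 12.8996.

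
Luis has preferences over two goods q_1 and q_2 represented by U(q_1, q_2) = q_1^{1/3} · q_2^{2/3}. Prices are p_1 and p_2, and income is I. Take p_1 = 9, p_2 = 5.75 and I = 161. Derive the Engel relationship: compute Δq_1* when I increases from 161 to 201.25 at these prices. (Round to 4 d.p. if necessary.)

MU_q_1/MU_q_2 = (1/3·q_2)/(2/3·q_1); tangency sets this equal to p_1/p_2.
Rearranging, p_2·q_2 = 2·p_1·q_1. Substituting into the budget gives p_1·q_1·(1 + 2) = I.
Demand: q_1*(p_1,p_2,I) = 1/3·I/p_1 and q_2* = 2/3·I/p_2.
At p_1=9, p_2=5.75, I=161: q_1* = 1/3·161/9 = 5.963.
At I' = 201.25: q_1* = 7.4537. Change: 7.4537 − 5.963 = 1.4907.

Δq_1* = 1.4907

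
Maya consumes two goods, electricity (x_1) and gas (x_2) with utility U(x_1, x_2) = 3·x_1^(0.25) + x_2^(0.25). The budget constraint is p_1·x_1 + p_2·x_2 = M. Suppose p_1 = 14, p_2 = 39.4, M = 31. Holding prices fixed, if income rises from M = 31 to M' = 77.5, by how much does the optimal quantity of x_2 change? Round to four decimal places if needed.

Δx_2* = 0.166

From the CES first-order condition, 3·(x_2/x_1)^(0.75) = p_1/p_2.
Hence x_2/x_1 = ((1/3)·p_1/p_2)^(1/(0.75)), i.e. raised to the 4/3 power.
Substitute x_2 = (x_2/x_1)·x_1 into the budget: x_1* = M/(p_1 + p_2·(x_2/x_1)).
Numerically x_2/x_1 = 0.058168, so x_1* = 31/(14 + 39.4·0.058168) = 1.9028 and x_2* = 0.058168·1.9028 = 0.1107.
At M' = 77.5: x_2* = 0.2767. Change: 0.2767 − 0.1107 = 0.166.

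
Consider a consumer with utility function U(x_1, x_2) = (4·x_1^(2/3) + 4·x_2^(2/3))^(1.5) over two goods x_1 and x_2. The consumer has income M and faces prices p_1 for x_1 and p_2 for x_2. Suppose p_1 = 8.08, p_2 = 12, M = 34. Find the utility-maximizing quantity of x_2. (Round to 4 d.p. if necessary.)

MU_x_1 ∝ 4·x_1^(-1/3), MU_x_2 ∝ 4·x_2^(-1/3), so MRS = (x_2/x_1)^(1/3) = p_1/p_2.
Hence x_2/x_1 = (p_1/p_2)^(1/(1/3)), i.e. raised to the 3 power.
With the ratio pinned down, the budget gives x_1* = M/(p_1 + p_2·(x_2/x_1)) and x_2* = (x_2/x_1)·x_1*.
Numerically x_2/x_1 = 0.305274, so x_1* = 34/(8.08 + 12·0.305274) = 2.8953 and x_2* = 0.305274·2.8953 = 0.8839.

x_2* = 0.8839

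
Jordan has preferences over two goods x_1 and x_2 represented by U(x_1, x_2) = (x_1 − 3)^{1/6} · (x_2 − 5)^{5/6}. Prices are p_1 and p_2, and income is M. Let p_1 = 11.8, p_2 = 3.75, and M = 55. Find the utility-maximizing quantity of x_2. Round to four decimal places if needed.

Let x_1' = x_1−3, x_2' = x_2−5. MRS = (1/5)·x_2'/x_1' = p_1/p_2.
After buying the subsistence bundle (3, 5), a share 1/6 of the remaining income goes to x_1: x_1* = 3 + 1/6·(M − 3p_1 − 5p_2)/p_1.
Discretionary income = 55 − 3·11.8 − 5·3.75 = 0.85; x_2* = 5 + 5/6·0.85/3.75 = 5.1889.

x_2* = 5.1889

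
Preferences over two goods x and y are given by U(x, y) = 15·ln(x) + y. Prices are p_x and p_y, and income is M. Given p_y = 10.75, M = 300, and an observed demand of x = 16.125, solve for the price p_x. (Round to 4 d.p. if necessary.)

p_x = 10

Set MRS = p_x/p_y: (15/x)/1 = p_x/p_y.
So x*(p_x,p_y) = 15·p_y/p_x, independent of income; and y* = (M − 15·p_y)/p_y.
Set x* = 16.125 in the demand function and solve for p_x: p_x = 10.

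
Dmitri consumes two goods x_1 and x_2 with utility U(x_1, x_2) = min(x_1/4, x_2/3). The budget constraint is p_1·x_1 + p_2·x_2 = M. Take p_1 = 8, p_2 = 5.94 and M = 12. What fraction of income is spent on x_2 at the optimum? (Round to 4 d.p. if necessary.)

With perfect complements, no substitution: consume in ratio x_1:x_2 = 4:3.
Budget: p_1·x_1 + p_2·(3/4)·x_1 = M, so (4·p_1 + 3·p_2)·x_1 = 4·M.
Demand: x_1*(p_1,p_2,M) = 4·M/(4·p_1 + 3·p_2), x_2* = 3·M/(4·p_1 + 3·p_2).
Here 4·8 + 3·5.94 = 49.82, giving x_1* = 0.9635 and x_2* = 0.7226.
Expenditure on x_2: 5.94·0.7226 = 4.2923; share = 0.3577.

share on x_2 = 0.3577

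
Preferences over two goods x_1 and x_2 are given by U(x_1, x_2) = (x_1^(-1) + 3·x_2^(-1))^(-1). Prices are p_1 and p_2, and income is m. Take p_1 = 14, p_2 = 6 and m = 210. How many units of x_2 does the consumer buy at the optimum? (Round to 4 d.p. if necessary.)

With the ratio pinned down, the budget gives x_1* = m/(p_1 + p_2·(x_2/x_1)) and x_2* = (x_2/x_1)·x_1*.
Numerically x_2/x_1 = 2.645751, so x_1* = 210/(14 + 6·2.645751) = 7.0294 and x_2* = 2.645751·7.0294 = 18.5981.

x_2* = 18.5981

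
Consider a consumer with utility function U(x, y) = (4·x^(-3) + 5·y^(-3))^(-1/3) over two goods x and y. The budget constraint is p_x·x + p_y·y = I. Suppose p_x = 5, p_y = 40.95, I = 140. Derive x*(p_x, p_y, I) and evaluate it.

x* = 4.5759

MRS = MU_x/MU_y = (4/5)·(y/x)^(4). Set equal to p_x/p_y.
Solve for the ratio: y/x = [(5/4)·p_x/p_y]^(0.25).
Substitute y = (y/x)·x into the budget: x* = I/(p_x + p_y·(y/x)).
Numerically y/x = 0.625038, so x* = 140/(5 + 40.95·0.625038) = 4.5759.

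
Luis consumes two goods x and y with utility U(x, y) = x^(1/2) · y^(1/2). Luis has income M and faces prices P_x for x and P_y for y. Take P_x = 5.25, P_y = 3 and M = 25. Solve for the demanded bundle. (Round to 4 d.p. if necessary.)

Tangency: MRS = y/x = P_x/P_y.
So 0.5·P_y·y = 0.5·P_x·x; combined with the budget, a share 0.5 of income goes to x.
Demand: x*(P_x,P_y,M) = 0.5·M/P_x and y* = 0.5·M/P_y.
At P_x=5.25, P_y=3, M=25: x* = 0.5·25/5.25 = 2.381, y* = 4.1667.

x* = 2.381, y* = 4.1667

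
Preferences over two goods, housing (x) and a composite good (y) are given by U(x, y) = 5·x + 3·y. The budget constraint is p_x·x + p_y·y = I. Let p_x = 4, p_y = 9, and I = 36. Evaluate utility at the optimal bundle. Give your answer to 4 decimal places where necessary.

V = 45

Perfect substitutes: compare marginal utility per dollar. 5/p_x vs 3/p_y → 1.25 vs 0.3333.
x gives more utility per dollar, so spend all income on x: x* = I/p_x, y* = 0.
Numerically: x* = 9, y* = 0.
Utility at the optimum: U(9, 0) = 45.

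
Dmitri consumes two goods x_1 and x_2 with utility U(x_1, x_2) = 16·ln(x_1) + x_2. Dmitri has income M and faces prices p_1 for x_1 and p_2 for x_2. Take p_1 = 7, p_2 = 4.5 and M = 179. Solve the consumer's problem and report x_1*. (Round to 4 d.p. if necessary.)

x_1* = 10.2857

At the given prices: x_1* = 16·4.5/7 = 10.2857.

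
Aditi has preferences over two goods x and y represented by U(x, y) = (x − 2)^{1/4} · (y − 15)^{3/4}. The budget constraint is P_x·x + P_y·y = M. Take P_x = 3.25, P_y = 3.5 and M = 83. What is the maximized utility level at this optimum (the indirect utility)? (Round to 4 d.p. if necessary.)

This is Cobb-Douglas in (x−2, y−15): tangency gives 0.25·P_y·(y−15) = 0.75·P_x·(x−2).
Substituting into the budget: x* = 2 + 0.25·(M − 2·P_x − 15·P_y)/P_x, and y* = 15 + 0.75·(…)/P_y.
Discretionary income = 83 − 2·3.25 − 15·3.5 = 24; x* = 2 + 0.25·24/3.25 = 3.8462; y* = 15 + 0.75·24/3.5 = 20.1429.
Utility at the optimum: U(3.8462, 20.1429) = 3.9808.

V = 3.9808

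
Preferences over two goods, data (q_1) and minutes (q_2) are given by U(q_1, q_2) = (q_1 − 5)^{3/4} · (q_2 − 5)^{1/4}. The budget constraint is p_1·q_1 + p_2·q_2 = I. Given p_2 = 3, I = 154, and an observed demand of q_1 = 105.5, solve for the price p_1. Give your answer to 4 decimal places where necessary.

This is Cobb-Douglas in (q_1−5, q_2−5): tangency gives 0.75·p_2·(q_2−5) = 0.25·p_1·(q_1−5).
Substituting into the budget: q_1* = 5 + 0.75·(I − 5·p_1 − 5·p_2)/p_1, and q_2* = 5 + 0.25·(…)/p_2.
Set q_1* = 105.5 in the demand function and solve for p_1: p_1 = 1.

p_1 = 1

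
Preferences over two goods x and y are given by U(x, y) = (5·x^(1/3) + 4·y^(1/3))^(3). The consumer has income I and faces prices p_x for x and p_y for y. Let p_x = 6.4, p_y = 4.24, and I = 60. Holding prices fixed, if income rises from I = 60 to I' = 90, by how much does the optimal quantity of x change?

Δx* = 2.4945

Numerically y/x = 1.326955, so x* = 60/(6.4 + 4.24·1.326955) = 4.9891.
At I' = 90: x* = 7.4836. Change: 7.4836 − 4.9891 = 2.4945.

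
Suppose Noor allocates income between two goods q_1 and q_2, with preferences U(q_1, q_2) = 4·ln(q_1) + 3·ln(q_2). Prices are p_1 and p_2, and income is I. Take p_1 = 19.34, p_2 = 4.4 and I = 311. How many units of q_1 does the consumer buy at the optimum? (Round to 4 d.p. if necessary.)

q_1* = 9.1889

Tangency: MRS = (4/3)·q_2/q_1 = p_1/p_2.
So 4·p_2·q_2 = 3·p_1·q_1; combined with the budget, a share 4/7 of income goes to q_1.
Demand: q_1*(p_1,p_2,I) = 4/7·I/p_1 and q_2* = 3/7·I/p_2.
At p_1=19.34, p_2=4.4, I=311: q_1* = 4/7·311/19.34 = 9.1889.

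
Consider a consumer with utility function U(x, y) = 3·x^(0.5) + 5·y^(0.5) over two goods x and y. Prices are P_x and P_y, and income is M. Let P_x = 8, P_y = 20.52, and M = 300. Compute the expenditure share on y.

share on y = 0.5199

MU_x ∝ 3·x^(-0.5), MU_y ∝ 5·y^(-0.5), so MRS = (3/5)·(y/x)^(0.5) = P_x/P_y.
Hence y/x = ((5/3)·P_x/P_y)^(1/(0.5)), i.e. raised to the 2 power.
Substitute y = (y/x)·x into the budget: x* = M/(P_x + P_y·(y/x)).
Numerically y/x = 0.422204, so x* = 300/(8 + 20.52·0.422204) = 18.0033 and y* = 0.422204·18.0033 = 7.6011.
Expenditure on y: 20.52·7.6011 = 155.9738; share = 0.5199.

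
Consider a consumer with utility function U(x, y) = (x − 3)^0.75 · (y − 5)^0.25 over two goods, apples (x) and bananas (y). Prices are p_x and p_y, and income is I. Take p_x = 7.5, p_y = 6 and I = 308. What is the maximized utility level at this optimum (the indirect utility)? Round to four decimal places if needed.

V = 20.5276

Let x' = x−3, y' = y−5. MRS = 3·y'/x' = p_x/p_y.
After buying the subsistence bundle (3, 5), a share 0.75 of the remaining income goes to x: x* = 3 + 0.75·(I − 3p_x − 5p_y)/p_x.
Discretionary income = 308 − 3·7.5 − 5·6 = 255.5; x* = 3 + 0.75·255.5/7.5 = 28.55; y* = 5 + 0.25·255.5/6 = 15.6458.
Utility at the optimum: U(28.55, 15.6458) = 20.5276.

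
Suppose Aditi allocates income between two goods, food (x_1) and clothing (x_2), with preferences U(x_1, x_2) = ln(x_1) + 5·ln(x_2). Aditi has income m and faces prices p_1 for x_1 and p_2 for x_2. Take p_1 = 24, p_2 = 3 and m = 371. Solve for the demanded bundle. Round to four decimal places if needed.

x_1* = 2.5764, x_2* = 103.0556

Tangency: MRS = (1/5)·x_2/x_1 = p_1/p_2.
So p_2·x_2 = 5·p_1·x_1; combined with the budget, a share 1/6 of income goes to x_1.
Demand: x_1*(p_1,p_2,m) = 1/6·m/p_1 and x_2* = 5/6·m/p_2.
At p_1=24, p_2=3, m=371: x_1* = 1/6·371/24 = 2.5764, x_2* = 103.0556.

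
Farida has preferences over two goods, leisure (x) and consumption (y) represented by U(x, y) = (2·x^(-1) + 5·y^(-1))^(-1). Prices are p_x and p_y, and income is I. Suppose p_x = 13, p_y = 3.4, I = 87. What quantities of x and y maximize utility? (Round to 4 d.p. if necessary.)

Substitute y = (y/x)·x into the budget: x* = I/(p_x + p_y·(y/x)).
Numerically y/x = 3.091735, so x* = 87/(13 + 3.4·3.091735) = 3.7003 and y* = 3.091735·3.7003 = 11.4402.

x* = 3.7003, y* = 11.4402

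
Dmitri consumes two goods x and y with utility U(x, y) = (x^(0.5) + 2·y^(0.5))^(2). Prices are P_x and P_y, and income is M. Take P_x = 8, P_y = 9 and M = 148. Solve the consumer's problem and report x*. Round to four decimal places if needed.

x* = 4.061

From the CES first-order condition, (1/2)·(y/x)^(0.5) = P_x/P_y.
Solve for the ratio: y/x = [2·P_x/P_y]^(2).
Substitute y = (y/x)·x into the budget: x* = M/(P_x + P_y·(y/x)).
Numerically y/x = 3.160494, so x* = 148/(8 + 9·3.160494) = 4.061.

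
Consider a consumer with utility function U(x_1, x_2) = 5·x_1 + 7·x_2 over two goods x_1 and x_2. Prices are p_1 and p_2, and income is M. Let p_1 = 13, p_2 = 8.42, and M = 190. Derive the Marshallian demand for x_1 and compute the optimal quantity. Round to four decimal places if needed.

x_1* = 0

Linear utility — the consumer picks whichever good has higher MU/price: 5/13 = 0.3846 vs 7/8.42 = 0.8314.
x_2 gives more utility per dollar, so spend all income on x_2: x_2* = M/p_2, x_1* = 0.
Numerically: x_1* = 0, x_2* = 22.5653.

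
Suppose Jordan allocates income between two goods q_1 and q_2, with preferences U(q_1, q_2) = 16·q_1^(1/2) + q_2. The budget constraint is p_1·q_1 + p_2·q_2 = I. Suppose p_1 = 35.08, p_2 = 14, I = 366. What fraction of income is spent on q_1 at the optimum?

share on q_1 = 0.977

Plugging in: q_1* = (8·14/35.08)² = 10.1933, q_2* = 0.6012.
Expenditure on q_1: 35.08·10.1933 = 357.5827; share = 0.977.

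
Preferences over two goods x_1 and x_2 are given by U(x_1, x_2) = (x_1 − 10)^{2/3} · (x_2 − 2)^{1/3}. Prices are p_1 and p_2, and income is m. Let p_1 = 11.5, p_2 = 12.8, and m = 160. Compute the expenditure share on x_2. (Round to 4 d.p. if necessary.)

Let x_1' = x_1−10, x_2' = x_2−2. MRS = 2·x_2'/x_1' = p_1/p_2.
After buying the subsistence bundle (10, 2), a share 2/3 of the remaining income goes to x_1: x_1* = 10 + 2/3·(m − 10p_1 − 2p_2)/p_1.
Discretionary income = 160 − 10·11.5 − 2·12.8 = 19.4; x_1* = 10 + 2/3·19.4/11.5 = 11.1246; x_2* = 2 + 1/3·19.4/12.8 = 2.5052.
Expenditure on x_2: 12.8·2.5052 = 32.0667; share = 0.2004.

share on x_2 = 0.2004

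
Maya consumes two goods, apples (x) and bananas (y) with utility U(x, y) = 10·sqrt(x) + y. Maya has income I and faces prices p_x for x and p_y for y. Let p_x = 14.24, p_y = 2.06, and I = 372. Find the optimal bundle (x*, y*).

x* = 0.5232, y* = 176.966

Plugging in: x* = (5·2.06/14.24)² = 0.5232, y* = 176.966.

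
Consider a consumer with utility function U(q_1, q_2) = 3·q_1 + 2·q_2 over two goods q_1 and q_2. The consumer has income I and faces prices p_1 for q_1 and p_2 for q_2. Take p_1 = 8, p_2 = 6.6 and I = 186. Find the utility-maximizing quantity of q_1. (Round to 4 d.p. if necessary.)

Linear utility — the consumer picks whichever good has higher MU/price: 3/8 = 0.375 vs 2/6.6 = 0.303.
q_1 gives more utility per dollar, so spend all income on q_1: q_1* = I/p_1, q_2* = 0.
Numerically: q_1* = 23.25, q_2* = 0.

q_1* = 23.25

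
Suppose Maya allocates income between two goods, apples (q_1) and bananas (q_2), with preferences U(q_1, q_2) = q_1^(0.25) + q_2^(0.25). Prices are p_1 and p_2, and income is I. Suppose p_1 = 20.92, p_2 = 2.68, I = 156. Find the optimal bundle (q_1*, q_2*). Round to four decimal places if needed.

MRS = MU_q_1/MU_q_2 = (q_2/q_1)^(0.75). Set equal to p_1/p_2.
Hence q_2/q_1 = (p_1/p_2)^(1/(0.75)), i.e. raised to the 4/3 power.
With the ratio pinned down, the budget gives q_1* = I/(p_1 + p_2·(q_2/q_1)) and q_2* = (q_2/q_1)·q_1*.
Numerically q_2/q_1 = 15.48469, so q_1* = 156/(20.92 + 2.68·15.48469) = 2.4992 and q_2* = 15.48469·2.4992 = 38.7.

q_1* = 2.4992, q_2* = 38.7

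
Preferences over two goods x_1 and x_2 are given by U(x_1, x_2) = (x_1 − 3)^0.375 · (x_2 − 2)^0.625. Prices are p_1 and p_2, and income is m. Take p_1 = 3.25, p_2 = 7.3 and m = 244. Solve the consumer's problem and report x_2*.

Let x_1' = x_1−3, x_2' = x_2−2. MRS = (3/5)·x_2'/x_1' = p_1/p_2.
Substituting into the budget: x_1* = 3 + 0.375·(m − 3·p_1 − 2·p_2)/p_1, and x_2* = 2 + 0.625·(…)/p_2.
Discretionary income = 244 − 3·3.25 − 2·7.3 = 219.65; x_2* = 2 + 0.625·219.65/7.3 = 20.8057.

x_2* = 20.8057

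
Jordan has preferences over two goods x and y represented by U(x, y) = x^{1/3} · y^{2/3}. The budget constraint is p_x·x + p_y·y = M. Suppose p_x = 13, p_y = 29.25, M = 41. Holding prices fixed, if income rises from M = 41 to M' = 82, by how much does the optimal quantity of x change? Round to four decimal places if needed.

The MRS is (1/2)·y/x. Set MRS = p_x/p_y.
So 1/3·p_y·y = 2/3·p_x·x; combined with the budget, a share 1/3 of income goes to x.
Demand: x*(p_x,p_y,M) = 1/3·M/p_x and y* = 2/3·M/p_y.
At p_x=13, p_y=29.25, M=41: x* = 1/3·41/13 = 1.0513.
At M' = 82: x* = 2.1026. Change: 2.1026 − 1.0513 = 1.0513.

Δx* = 1.0513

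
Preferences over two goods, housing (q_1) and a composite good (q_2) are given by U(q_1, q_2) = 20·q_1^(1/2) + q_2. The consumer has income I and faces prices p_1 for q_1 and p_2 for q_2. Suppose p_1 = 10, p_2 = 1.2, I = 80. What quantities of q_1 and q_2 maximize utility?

q_1* = 1.44, q_2* = 54.6667

Set MRS = p_1/p_2: 10·q_1^(−1/2) = p_1/p_2.
Thus q_1* = (10·p_2/p_1)² — independent of I — with the rest of income spent on q_2.
Plugging in: q_1* = (10·1.2/10)² = 1.44, q_2* = 54.6667.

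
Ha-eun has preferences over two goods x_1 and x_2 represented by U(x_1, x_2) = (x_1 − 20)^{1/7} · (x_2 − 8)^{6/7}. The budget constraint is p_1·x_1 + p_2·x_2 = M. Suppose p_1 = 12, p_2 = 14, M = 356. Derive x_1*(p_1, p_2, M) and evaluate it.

Substituting into the budget: x_1* = 20 + 1/7·(M − 20·p_1 − 8·p_2)/p_1, and x_2* = 8 + 6/7·(…)/p_2.
Discretionary income = 356 − 20·12 − 8·14 = 4; x_1* = 20 + 1/7·4/12 = 20.0476.

x_1* = 20.0476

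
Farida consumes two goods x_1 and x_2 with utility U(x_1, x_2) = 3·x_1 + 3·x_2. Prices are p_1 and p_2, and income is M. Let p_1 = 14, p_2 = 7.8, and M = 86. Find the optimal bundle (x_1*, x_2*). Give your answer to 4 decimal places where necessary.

Linear utility — the consumer picks whichever good has higher MU/price: 3/14 = 0.2143 vs 3/7.8 = 0.3846.
x_2 gives more utility per dollar, so spend all income on x_2: x_2* = M/p_2, x_1* = 0.
Numerically: x_1* = 0, x_2* = 11.0256.

x_1* = 0, x_2* = 11.0256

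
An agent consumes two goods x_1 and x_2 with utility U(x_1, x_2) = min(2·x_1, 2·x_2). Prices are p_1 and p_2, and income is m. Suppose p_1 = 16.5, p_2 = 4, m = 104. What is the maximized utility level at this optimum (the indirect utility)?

With perfect complements, no substitution: consume in ratio x_1:x_2 = 2:2.
Budget: p_1·x_1 + p_2·x_1 = m, so (2·p_1 + 2·p_2)·x_1 = 2·m.
Demand: x_1*(p_1,p_2,m) = 2·m/(2·p_1 + 2·p_2), x_2* = 2·m/(2·p_1 + 2·p_2).
Here 2·16.5 + 2·4 = 41, giving x_1* = 5.0732 and x_2* = 5.0732.
Utility at the optimum: U(5.0732, 5.0732) = 10.1463.

V = 10.1463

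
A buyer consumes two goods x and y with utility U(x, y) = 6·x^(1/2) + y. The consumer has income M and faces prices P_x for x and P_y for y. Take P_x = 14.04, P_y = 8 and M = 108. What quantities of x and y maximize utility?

x* = 2.9221, y* = 8.3718

Set MRS = P_x/P_y: 3·x^(−1/2) = P_x/P_y.
Thus x* = (3·P_y/P_x)² — independent of M — with the rest of income spent on y.
Plugging in: x* = (3·8/14.04)² = 2.9221, y* = 8.3718.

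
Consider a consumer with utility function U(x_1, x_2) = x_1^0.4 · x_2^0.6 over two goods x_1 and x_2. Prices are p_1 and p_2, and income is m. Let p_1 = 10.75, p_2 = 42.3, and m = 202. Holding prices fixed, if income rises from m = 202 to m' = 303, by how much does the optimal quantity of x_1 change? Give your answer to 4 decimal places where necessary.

Δx_1* = 3.7581

Tangency: MRS = (2/3)·x_2/x_1 = p_1/p_2.
So 0.4·p_2·x_2 = 0.6·p_1·x_1; combined with the budget, a share 0.4 of income goes to x_1.
Demand: x_1*(p_1,p_2,m) = 0.4·m/p_1 and x_2* = 0.6·m/p_2.
At p_1=10.75, p_2=42.3, m=202: x_1* = 0.4·202/10.75 = 7.5163.
At m' = 303: x_1* = 11.2744. Change: 11.2744 − 7.5163 = 3.7581.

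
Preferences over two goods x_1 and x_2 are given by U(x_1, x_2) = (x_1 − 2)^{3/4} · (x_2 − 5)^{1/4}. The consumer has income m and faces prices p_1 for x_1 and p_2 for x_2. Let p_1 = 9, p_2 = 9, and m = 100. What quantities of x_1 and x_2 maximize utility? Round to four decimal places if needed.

MRS = 3·(x_2−5)/(x_1−2). Tangency with p_1/p_2 gives x_2−5 = (1/3)·(p_1/p_2)·(x_1−2).
Substituting into the budget: x_1* = 2 + 0.75·(m − 2·p_1 − 5·p_2)/p_1, and x_2* = 5 + 0.25·(…)/p_2.
Discretionary income = 100 − 2·9 − 5·9 = 37; x_1* = 2 + 0.75·37/9 = 5.0833; x_2* = 5 + 0.25·37/9 = 6.0278.

x_1* = 5.0833, x_2* = 6.0278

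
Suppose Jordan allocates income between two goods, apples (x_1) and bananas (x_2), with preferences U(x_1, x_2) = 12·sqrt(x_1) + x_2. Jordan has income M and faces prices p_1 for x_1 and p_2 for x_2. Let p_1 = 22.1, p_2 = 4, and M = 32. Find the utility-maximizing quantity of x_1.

x_1* = 1.1793

MU_x_1 = 6/√x_1, MU_x_2 = 1. Tangency: 6/√x_1 = p_1/p_2.
Thus x_1* = (6·p_2/p_1)² — independent of M — with the rest of income spent on x_2.
Plugging in: x_1* = (6·4/22.1)² = 1.1793.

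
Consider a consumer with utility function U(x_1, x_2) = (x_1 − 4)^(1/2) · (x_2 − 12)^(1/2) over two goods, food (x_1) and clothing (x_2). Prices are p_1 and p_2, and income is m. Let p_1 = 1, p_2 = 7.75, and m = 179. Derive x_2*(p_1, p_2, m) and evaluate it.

x_2* = 17.2903

MRS = (x_2−12)/(x_1−4). Tangency with p_1/p_2 gives x_2−12 = (p_1/p_2)·(x_1−4).
Substituting into the budget: x_1* = 4 + 0.5·(m − 4·p_1 − 12·p_2)/p_1, and x_2* = 12 + 0.5·(…)/p_2.
Discretionary income = 179 − 4·1 − 12·7.75 = 82; x_2* = 12 + 0.5·82/7.75 = 17.2903.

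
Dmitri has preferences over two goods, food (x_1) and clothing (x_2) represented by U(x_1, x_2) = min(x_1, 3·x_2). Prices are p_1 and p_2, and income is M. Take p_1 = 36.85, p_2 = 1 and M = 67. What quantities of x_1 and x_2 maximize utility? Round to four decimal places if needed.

Demand: x_1*(p_1,p_2,M) = 3·M/(3·p_1 + p_2), x_2* = M/(3·p_1 + p_2).
Here 3·36.85 + 1 = 111.55, giving x_1* = 1.8019 and x_2* = 0.6006.

x_1* = 1.8019, x_2* = 0.6006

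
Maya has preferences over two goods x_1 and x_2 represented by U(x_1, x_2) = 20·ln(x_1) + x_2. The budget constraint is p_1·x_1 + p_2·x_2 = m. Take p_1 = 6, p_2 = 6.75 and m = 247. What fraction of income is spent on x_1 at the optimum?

Set MRS = p_1/p_2: (20/x_1)/1 = p_1/p_2.
So x_1*(p_1,p_2) = 20·p_2/p_1, independent of income; and x_2* = (m − 20·p_2)/p_2.
At the given prices: x_1* = 20·6.75/6 = 22.5, and x_2* = 16.5926.
Expenditure on x_1: 6·22.5 = 135; share = 0.5466.

share on x_1 = 0.5466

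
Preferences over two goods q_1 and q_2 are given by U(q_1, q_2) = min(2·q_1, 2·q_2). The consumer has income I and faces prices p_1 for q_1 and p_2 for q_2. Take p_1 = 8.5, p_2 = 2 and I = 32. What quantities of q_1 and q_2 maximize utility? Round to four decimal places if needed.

Leontief preferences: the optimum is at the kink where q_1/2 = q_2/2, i.e. q_2 = q_1.
Budget: p_1·q_1 + p_2·q_1 = I, so (2·p_1 + 2·p_2)·q_1 = 2·I.
Demand: q_1*(p_1,p_2,I) = 2·I/(2·p_1 + 2·p_2), q_2* = 2·I/(2·p_1 + 2·p_2).
Here 2·8.5 + 2·2 = 21, giving q_1* = 3.0476 and q_2* = 3.0476.

q_1* = 3.0476, q_2* = 3.0476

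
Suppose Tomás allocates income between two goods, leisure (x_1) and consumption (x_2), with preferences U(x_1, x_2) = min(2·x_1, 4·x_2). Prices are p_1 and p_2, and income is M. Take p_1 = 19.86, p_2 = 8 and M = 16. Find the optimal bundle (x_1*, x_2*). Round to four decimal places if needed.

x_1* = 0.6706, x_2* = 0.3353

Demand: x_1*(p_1,p_2,M) = 4·M/(4·p_1 + 2·p_2), x_2* = 2·M/(4·p_1 + 2·p_2).
Here 4·19.86 + 2·8 = 95.44, giving x_1* = 0.6706 and x_2* = 0.3353.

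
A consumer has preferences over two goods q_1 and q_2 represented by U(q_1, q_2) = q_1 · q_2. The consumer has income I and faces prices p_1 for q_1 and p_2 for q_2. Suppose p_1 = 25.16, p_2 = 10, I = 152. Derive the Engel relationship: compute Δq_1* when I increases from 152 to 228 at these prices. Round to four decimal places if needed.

Tangency: MRS = q_2/q_1 = p_1/p_2.
Rearranging, p_2·q_2 = p_1·q_1. Substituting into the budget gives p_1·q_1·(1 + 1) = I.
Demand: q_1*(p_1,p_2,I) = 0.5·I/p_1 and q_2* = 0.5·I/p_2.
At p_1=25.16, p_2=10, I=152: q_1* = 0.5·152/25.16 = 3.0207.
At I' = 228: q_1* = 4.531. Change: 4.531 − 3.0207 = 1.5103.

Δq_1* = 1.5103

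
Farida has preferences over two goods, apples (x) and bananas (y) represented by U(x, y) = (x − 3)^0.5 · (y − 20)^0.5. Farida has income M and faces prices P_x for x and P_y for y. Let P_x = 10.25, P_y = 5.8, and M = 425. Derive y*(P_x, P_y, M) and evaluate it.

y* = 43.9871

This is Cobb-Douglas in (x−3, y−20): tangency gives 0.5·P_y·(y−20) = 0.5·P_x·(x−3).
Substituting into the budget: x* = 3 + 0.5·(M − 3·P_x − 20·P_y)/P_x, and y* = 20 + 0.5·(…)/P_y.
Discretionary income = 425 − 3·10.25 − 20·5.8 = 278.25; y* = 20 + 0.5·278.25/5.8 = 43.9871.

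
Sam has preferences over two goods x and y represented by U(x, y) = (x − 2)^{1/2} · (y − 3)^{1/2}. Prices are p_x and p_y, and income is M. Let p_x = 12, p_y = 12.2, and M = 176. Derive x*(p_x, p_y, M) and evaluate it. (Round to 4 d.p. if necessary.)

x* = 6.8083

Let x' = x−2, y' = y−3. MRS = y'/x' = p_x/p_y.
Substituting into the budget: x* = 2 + 0.5·(M − 2·p_x − 3·p_y)/p_x, and y* = 3 + 0.5·(…)/p_y.
Discretionary income = 176 − 2·12 − 3·12.2 = 115.4; x* = 2 + 0.5·115.4/12 = 6.8083.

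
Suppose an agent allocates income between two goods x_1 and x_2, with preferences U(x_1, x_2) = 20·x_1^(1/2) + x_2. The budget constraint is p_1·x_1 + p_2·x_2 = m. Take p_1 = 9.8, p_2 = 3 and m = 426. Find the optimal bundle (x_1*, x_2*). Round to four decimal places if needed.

x_1* = 9.3711, x_2* = 111.3878

MU_x_1 = 10/√x_1, MU_x_2 = 1. Tangency: 10/√x_1 = p_1/p_2.
Solve: √x_1 = 10·p_2/p_1, so x_1*(p_1,p_2) = (10·p_2/p_1)², and x_2* = (m − p_1·x_1*)/p_2.
Plugging in: x_1* = (10·3/9.8)² = 9.3711, x_2* = 111.3878.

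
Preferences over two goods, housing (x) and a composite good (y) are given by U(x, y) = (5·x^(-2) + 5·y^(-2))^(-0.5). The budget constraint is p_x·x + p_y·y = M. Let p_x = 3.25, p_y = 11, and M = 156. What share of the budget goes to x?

Substitute y = (y/x)·x into the budget: x* = M/(p_x + p_y·(y/x)).
Numerically y/x = 0.666035, so x* = 156/(3.25 + 11·0.666035) = 14.7498 and y* = 0.666035·14.7498 = 9.8239.
Expenditure on x: 3.25·14.7498 = 47.937; share = 0.3073.

share on x = 0.3073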